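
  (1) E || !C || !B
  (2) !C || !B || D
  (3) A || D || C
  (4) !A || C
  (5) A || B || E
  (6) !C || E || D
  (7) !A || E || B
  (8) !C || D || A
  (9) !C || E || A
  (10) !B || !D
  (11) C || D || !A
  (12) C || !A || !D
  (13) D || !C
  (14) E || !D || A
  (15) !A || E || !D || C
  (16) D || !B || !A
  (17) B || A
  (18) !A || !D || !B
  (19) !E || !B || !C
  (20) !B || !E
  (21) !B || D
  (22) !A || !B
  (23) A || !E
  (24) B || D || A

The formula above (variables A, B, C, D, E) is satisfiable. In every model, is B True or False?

Suppose B = true.
From the singleton clause (!D), D = false.
But (D) is also a unit clause — contradiction.
So every satisfying assignment has B = False.

False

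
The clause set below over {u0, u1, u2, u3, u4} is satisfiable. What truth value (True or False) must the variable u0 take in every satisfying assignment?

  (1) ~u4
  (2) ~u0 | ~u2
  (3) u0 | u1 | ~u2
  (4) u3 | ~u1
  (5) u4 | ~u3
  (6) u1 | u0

Suppose u0 = 0.
Unit clause (~u4) forces u4 = 0.
Unit clause (~u3) forces u3 = 0.
Unit clause (~u1) forces u1 = 0.
Now (u1) is unsatisfied and unit — conflict.
So every satisfying assignment has u0 = True.

True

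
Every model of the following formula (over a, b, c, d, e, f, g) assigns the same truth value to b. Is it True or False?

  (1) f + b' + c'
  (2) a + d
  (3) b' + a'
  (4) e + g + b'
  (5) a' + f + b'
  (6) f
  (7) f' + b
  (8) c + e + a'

Suppose b = 0.
Unit clause (f) forces f = 1.
That conflicts with the unit clause (f').
So every satisfying assignment has b = True.

True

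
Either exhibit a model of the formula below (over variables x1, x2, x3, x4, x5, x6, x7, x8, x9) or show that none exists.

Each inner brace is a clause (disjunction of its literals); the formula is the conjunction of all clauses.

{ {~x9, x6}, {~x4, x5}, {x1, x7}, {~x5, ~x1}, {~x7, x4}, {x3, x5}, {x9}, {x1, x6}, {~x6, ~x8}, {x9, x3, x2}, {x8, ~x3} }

The clause (x9) is unit, so x9 = 1.
The clause (x6) is unit, so x6 = 1.
The clause (~x8) is unit, so x8 = 0.
The clause (~x3) is unit, so x3 = 0.
The clause (x5) is unit, so x5 = 1.
The clause (~x1) is unit, so x1 = 0.
The clause (x7) is unit, so x7 = 1.
The clause (x4) is unit, so x4 = 1.
All clauses hold; x2 can take either value.

x1 ↦ 0,  x2 ↦ 1,  x3 ↦ 0,  x4 ↦ 1,  x5 ↦ 1,  x6 ↦ 1,  x7 ↦ 1,  x8 ↦ 0,  x9 ↦ 1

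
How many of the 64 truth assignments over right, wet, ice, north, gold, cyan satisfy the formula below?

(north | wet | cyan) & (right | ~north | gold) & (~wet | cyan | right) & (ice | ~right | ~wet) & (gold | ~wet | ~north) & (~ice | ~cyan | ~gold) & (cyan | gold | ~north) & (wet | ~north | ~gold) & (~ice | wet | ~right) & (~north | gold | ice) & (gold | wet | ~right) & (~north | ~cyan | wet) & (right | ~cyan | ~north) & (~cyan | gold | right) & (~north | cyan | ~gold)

There are 2^6 = 64 truth assignments over (right, wet, ice, north, gold, cyan).
Split on cyan. With cyan = 1, the clauses containing cyan are satisfied and ~cyan drops from the rest; 4 of the 2^5 = 32 assignments to the other variables satisfy what remains.
With cyan = 0, by the same count on the reduced clause set, 2 assignments work.
Total: 4 + 2 = 6.

6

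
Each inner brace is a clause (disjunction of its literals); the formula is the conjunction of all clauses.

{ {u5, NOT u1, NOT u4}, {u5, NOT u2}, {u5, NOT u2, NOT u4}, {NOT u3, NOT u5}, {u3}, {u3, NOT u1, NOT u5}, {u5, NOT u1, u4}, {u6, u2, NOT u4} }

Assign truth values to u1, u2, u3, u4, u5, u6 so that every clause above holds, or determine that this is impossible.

(u3) alone gives u3 = true.
(NOT u5) alone gives u5 = false.
(NOT u2) alone gives u2 = false.
Try u1 = false.
Try u6 = false.
(NOT u4) alone gives u4 = false.
Every clause now holds.

u1=false, u2=false, u3=true, u4=false, u5=false, u6=false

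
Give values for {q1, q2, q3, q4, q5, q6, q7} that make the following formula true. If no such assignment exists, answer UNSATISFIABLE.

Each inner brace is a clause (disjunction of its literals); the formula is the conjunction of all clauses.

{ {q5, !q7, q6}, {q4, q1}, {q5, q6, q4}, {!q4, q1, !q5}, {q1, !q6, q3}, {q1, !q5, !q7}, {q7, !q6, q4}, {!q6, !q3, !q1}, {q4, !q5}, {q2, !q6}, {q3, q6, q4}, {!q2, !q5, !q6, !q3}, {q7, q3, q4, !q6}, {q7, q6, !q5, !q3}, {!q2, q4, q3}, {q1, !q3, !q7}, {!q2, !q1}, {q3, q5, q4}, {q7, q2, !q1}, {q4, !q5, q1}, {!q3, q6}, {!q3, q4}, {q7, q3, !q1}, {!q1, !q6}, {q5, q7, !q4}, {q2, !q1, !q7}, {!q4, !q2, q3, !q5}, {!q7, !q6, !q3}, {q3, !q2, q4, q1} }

UNSATISFIABLE

Branch on q4: set q4 = true.
Branch on q1: set q1 = true.
(!q2) alone gives q2 = false.
(!q6) alone gives q6 = false.
(q7) alone gives q7 = true.
But (!q7) is also a unit clause — contradiction.
So q1 must be the other value — set q1 = false.
(!q5) alone gives q5 = false.
(q7) alone gives q7 = true.
(q6) alone gives q6 = true.
(q3) alone gives q3 = true.
But (!q3) is also a unit clause — contradiction.
Neither q1 = true nor q1 = false works.
So q4 must be the other value — set q4 = false.
(q1) alone gives q1 = true.
(!q5) alone gives q5 = false.
(q6) alone gives q6 = true.
But (!q6) is also a unit clause — contradiction.
Neither q4 = true nor q4 = false works.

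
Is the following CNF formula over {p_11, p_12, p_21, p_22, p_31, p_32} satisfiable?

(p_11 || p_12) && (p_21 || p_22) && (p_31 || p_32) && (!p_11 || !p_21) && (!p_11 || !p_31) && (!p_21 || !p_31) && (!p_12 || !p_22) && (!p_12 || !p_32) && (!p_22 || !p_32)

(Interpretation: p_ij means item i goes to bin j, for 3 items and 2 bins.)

Suppose p_11 = true.
Unit clause (!p_21) forces p_21 = false.
Unit clause (p_22) forces p_22 = true.
Unit clause (!p_31) forces p_31 = false.
Unit clause (p_32) forces p_32 = true.
But (!p_32) is also a unit clause — contradiction.
Undo p_11 and try p_11 = false.
Unit clause (p_12) forces p_12 = true.
Unit clause (!p_22) forces p_22 = false.
Unit clause (p_21) forces p_21 = true.
Unit clause (!p_31) forces p_31 = false.
Unit clause (p_32) forces p_32 = true.
But (!p_32) is also a unit clause — contradiction.
Neither p_11 = true nor p_11 = false works.
No assignment satisfies every clause.

Unsatisfiable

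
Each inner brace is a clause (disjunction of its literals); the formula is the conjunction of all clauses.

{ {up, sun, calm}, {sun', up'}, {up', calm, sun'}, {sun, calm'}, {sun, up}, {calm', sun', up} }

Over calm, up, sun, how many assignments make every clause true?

2

There are 2^3 = 8 truth assignments over (calm, up, sun).
Check each against the 6 clauses (columns in the order calm, up, sun):
  F F F  ✗ fails (up + sun + calm)
  F F T  ✓ satisfies all
  F T F  ✓ satisfies all
  F T T  ✗ fails (sun' + up')
  T F F  ✗ fails (sun + calm')
  T F T  ✗ fails (calm' + sun' + up)
  T T F  ✗ fails (sun + calm')
  T T T  ✗ fails (sun' + up')
2 of the 8 rows are models.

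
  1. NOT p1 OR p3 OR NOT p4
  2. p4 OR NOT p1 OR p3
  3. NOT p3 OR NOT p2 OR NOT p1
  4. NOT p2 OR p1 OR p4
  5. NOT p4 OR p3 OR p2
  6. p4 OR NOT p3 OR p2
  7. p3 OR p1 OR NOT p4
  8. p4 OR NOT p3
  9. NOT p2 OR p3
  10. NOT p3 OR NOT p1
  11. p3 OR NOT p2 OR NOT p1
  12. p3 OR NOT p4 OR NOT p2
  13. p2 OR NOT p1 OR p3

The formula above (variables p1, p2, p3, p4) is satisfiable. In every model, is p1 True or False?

Suppose p1 = true.
From the singleton clause (NOT p3), p3 = false.
From the singleton clause (NOT p4), p4 = false.
But (p4) is also a unit clause — contradiction.
So every satisfying assignment has p1 = False.

False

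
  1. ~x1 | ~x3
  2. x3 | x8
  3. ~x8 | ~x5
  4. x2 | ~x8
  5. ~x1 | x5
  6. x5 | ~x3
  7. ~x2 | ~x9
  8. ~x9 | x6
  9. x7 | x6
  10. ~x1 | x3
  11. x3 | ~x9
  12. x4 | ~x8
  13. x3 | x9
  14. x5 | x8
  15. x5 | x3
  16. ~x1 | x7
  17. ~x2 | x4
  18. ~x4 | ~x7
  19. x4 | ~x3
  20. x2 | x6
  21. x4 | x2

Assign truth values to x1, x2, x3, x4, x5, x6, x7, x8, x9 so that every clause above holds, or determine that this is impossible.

Case x1 = 0:
Case x3 = 1:
(x5) alone gives x5 = 1.
(~x8) alone gives x8 = 0.
(x4) alone gives x4 = 1.
(~x7) alone gives x7 = 0.
(x6) alone gives x6 = 1.
Case x2 = 1:
(~x9) alone gives x9 = 0.
Every clause now holds.

x1=0, x2=1, x3=1, x4=1, x5=1, x6=1, x7=0, x8=0, x9=0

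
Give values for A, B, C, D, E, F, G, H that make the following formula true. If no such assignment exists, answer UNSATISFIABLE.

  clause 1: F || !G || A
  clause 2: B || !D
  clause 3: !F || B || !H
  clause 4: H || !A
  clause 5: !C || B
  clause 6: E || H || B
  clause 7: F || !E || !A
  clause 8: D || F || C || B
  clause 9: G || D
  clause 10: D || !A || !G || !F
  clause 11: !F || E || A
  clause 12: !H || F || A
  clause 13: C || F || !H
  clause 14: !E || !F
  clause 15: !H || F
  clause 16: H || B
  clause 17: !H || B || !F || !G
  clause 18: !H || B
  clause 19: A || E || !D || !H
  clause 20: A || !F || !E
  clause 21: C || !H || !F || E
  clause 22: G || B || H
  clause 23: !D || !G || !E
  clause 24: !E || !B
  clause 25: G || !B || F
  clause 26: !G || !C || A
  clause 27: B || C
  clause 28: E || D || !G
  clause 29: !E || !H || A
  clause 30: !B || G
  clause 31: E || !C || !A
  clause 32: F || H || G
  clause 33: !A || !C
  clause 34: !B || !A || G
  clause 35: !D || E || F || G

UNSATISFIABLE

Branch on B: set B = true.
The clause (!E) is unit, so E = false.
The clause (G) is unit, so G = true.
The clause (D) is unit, so D = true.
Branch on F: set F = true.
The clause (A) is unit, so A = true.
The clause (H) is unit, so H = true.
The clause (C) is unit, so C = true.
But (!C) is also a unit clause — contradiction.
So F must be the other value — set F = false.
The clause (A) is unit, so A = true.
The clause (H) is unit, so H = true.
But (!H) is also a unit clause — contradiction.
Neither F = true nor F = false works.
So B must be the other value — set B = false.
The clause (!D) is unit, so D = false.
The clause (!C) is unit, so C = false.
But (C) is also a unit clause — contradiction.
Neither B = true nor B = false works.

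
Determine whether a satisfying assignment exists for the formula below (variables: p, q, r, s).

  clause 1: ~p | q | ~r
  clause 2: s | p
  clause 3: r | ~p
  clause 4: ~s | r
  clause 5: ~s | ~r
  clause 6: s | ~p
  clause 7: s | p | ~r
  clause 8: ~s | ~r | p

No, unsatisfiable

Branch on s: set s = 1.
From the singleton clause (r), r = 1.
That conflicts with the unit clause (~r).
So s must be the other value — set s = 0.
From the singleton clause (p), p = 1.
That conflicts with the unit clause (~p).
Either choice for s ends in contradiction.
No assignment satisfies every clause.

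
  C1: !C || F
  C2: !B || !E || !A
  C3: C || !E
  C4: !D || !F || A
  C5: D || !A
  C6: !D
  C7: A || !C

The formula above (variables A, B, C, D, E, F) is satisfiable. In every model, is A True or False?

Suppose A = true.
Unit clause (D) forces D = true.
But (!D) is also a unit clause — contradiction.
So every satisfying assignment has A = False.

False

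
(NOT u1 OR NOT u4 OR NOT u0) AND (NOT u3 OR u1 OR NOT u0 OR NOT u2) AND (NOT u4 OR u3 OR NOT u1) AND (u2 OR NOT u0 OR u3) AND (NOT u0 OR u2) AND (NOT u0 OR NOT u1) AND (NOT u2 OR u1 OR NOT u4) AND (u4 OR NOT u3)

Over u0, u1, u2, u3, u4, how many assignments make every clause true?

9

There are 2^5 = 32 truth assignments over (u0, u1, u2, u3, u4).
Split on u0. With u0 = true, the clauses containing u0 are satisfied and NOT u0 drops from the rest; 1 of the 2^4 = 16 assignments to the other variables satisfy what remains.
With u0 = false, by the same count on the reduced clause set, 8 assignments work.
Total: 1 + 8 = 9.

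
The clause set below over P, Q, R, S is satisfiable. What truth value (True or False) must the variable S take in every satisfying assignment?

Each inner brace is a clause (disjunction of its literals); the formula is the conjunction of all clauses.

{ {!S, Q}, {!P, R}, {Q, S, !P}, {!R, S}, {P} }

Suppose S = false.
Unit clause (!R) forces R = false.
Unit clause (!P) forces P = false.
That conflicts with the unit clause (P).
So every satisfying assignment has S = True.

True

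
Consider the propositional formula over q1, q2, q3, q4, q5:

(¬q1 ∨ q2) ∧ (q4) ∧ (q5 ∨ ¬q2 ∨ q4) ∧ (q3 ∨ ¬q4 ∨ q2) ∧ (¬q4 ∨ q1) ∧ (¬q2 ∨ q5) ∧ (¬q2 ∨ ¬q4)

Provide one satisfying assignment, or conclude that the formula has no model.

UNSATISFIABLE

(q4) alone gives q4 = True.
(q1) alone gives q1 = True.
(q2) alone gives q2 = True.
That conflicts with the unit clause (¬q2).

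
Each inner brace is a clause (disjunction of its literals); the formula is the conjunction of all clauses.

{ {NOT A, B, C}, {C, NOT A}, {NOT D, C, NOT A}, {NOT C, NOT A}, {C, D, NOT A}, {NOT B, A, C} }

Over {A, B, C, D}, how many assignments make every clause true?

There are 2^4 = 16 truth assignments over (A, B, C, D).
Check each against the 6 clauses (columns in the order A, B, C, D):
  F F F F  ✓ satisfies all
  F F F T  ✓ satisfies all
  F F T F  ✓ satisfies all
  F F T T  ✓ satisfies all
  F T F F  ✗ fails (NOT B OR A OR C)
  F T F T  ✗ fails (NOT B OR A OR C)
  F T T F  ✓ satisfies all
  F T T T  ✓ satisfies all
  T F F F  ✗ fails (NOT A OR B OR C)
  T F F T  ✗ fails (NOT A OR B OR C)
  T F T F  ✗ fails (NOT C OR NOT A)
  T F T T  ✗ fails (NOT C OR NOT A)
  T T F F  ✗ fails (C OR NOT A)
  T T F T  ✗ fails (C OR NOT A)
  T T T F  ✗ fails (NOT C OR NOT A)
  T T T T  ✗ fails (NOT C OR NOT A)
6 of the 16 rows are models.

6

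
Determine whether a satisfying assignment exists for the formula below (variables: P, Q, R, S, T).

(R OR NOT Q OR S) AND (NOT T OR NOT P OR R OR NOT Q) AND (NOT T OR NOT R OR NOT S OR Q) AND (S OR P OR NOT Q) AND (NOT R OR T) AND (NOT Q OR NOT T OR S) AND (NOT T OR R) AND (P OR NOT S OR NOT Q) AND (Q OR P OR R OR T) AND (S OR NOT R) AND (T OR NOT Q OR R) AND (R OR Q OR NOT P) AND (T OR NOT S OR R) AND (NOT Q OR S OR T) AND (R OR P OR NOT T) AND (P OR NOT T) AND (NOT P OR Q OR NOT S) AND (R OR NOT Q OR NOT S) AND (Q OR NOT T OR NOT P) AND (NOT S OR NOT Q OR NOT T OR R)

Satisfiable

Try R = true.
(T) alone gives T = true.
(S) alone gives S = true.
(Q) alone gives Q = true.
(P) alone gives P = true.
This assignment satisfies each clause.
A satisfying assignment: P ↦ true,  Q ↦ true,  R ↦ true,  S ↦ true,  T ↦ true.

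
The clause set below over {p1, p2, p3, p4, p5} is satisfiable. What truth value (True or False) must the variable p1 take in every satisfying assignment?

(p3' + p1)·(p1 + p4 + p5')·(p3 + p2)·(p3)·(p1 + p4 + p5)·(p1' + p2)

Suppose p1 = 0.
(p3') alone gives p3 = 0.
But (p3) is also a unit clause — contradiction.
So every satisfying assignment has p1 = True.

True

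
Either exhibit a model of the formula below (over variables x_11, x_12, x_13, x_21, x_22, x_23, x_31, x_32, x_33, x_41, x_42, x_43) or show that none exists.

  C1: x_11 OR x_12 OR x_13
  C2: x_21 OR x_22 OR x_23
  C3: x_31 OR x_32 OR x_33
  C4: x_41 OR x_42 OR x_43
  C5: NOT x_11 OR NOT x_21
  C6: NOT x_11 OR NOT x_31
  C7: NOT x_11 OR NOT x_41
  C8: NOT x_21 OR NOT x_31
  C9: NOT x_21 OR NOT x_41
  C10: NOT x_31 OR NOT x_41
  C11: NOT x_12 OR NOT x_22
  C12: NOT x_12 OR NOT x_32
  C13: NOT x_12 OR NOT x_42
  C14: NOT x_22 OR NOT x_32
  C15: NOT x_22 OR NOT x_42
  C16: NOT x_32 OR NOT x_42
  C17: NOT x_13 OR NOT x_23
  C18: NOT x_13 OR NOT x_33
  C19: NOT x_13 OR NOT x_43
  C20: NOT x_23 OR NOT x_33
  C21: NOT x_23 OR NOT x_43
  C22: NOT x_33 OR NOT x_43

Branch on x_11: set x_11 = false.
Branch on x_12: set x_12 = true.
The clause (NOT x_22) is unit, so x_22 = false.
The clause (NOT x_32) is unit, so x_32 = false.
The clause (NOT x_42) is unit, so x_42 = false.
Branch on x_21: set x_21 = true.
The clause (NOT x_31) is unit, so x_31 = false.
The clause (x_33) is unit, so x_33 = true.
The clause (NOT x_41) is unit, so x_41 = false.
The clause (x_43) is unit, so x_43 = true.
But (NOT x_43) is also a unit clause — contradiction.
Undo x_21 and try x_21 = false.
The clause (x_23) is unit, so x_23 = true.
The clause (NOT x_13) is unit, so x_13 = false.
The clause (NOT x_33) is unit, so x_33 = false.
The clause (x_31) is unit, so x_31 = true.
The clause (NOT x_41) is unit, so x_41 = false.
The clause (x_43) is unit, so x_43 = true.
But (NOT x_43) is also a unit clause — contradiction.
Either choice for x_21 ends in contradiction.
Undo x_12 and try x_12 = false.
The clause (x_13) is unit, so x_13 = true.
The clause (NOT x_23) is unit, so x_23 = false.
The clause (NOT x_33) is unit, so x_33 = false.
The clause (NOT x_43) is unit, so x_43 = false.
Branch on x_21: set x_21 = true.
The clause (NOT x_31) is unit, so x_31 = false.
The clause (x_32) is unit, so x_32 = true.
The clause (NOT x_41) is unit, so x_41 = false.
The clause (x_42) is unit, so x_42 = true.
But (NOT x_42) is also a unit clause — contradiction.
Undo x_21 and try x_21 = false.
The clause (x_22) is unit, so x_22 = true.
The clause (NOT x_32) is unit, so x_32 = false.
The clause (x_31) is unit, so x_31 = true.
The clause (NOT x_41) is unit, so x_41 = false.
The clause (x_42) is unit, so x_42 = true.
But (NOT x_42) is also a unit clause — contradiction.
Either choice for x_21 ends in contradiction.
Either choice for x_12 ends in contradiction.
Undo x_11 and try x_11 = true.
The clause (NOT x_21) is unit, so x_21 = false.
The clause (NOT x_31) is unit, so x_31 = false.
The clause (NOT x_41) is unit, so x_41 = false.
Branch on x_22: set x_22 = true.
The clause (NOT x_12) is unit, so x_12 = false.
The clause (NOT x_32) is unit, so x_32 = false.
The clause (x_33) is unit, so x_33 = true.
The clause (NOT x_42) is unit, so x_42 = false.
The clause (x_43) is unit, so x_43 = true.
But (NOT x_43) is also a unit clause — contradiction.
Undo x_22 and try x_22 = false.
The clause (x_23) is unit, so x_23 = true.
The clause (NOT x_13) is unit, so x_13 = false.
The clause (NOT x_33) is unit, so x_33 = false.
The clause (x_32) is unit, so x_32 = true.
The clause (NOT x_12) is unit, so x_12 = false.
The clause (NOT x_42) is unit, so x_42 = false.
The clause (x_43) is unit, so x_43 = true.
But (NOT x_43) is also a unit clause — contradiction.
Either choice for x_22 ends in contradiction.
Either choice for x_11 ends in contradiction.

UNSATISFIABLE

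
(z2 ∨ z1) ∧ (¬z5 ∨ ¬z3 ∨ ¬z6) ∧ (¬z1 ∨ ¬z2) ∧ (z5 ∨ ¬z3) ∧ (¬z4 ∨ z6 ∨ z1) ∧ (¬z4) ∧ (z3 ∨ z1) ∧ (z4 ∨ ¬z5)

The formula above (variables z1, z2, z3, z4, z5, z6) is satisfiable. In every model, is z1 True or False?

True

Suppose z1 = False.
The clause (z2) is unit, so z2 = True.
The clause (¬z4) is unit, so z4 = False.
The clause (z3) is unit, so z3 = True.
The clause (z5) is unit, so z5 = True.
Now (¬z5) is unsatisfied and unit — conflict.
So every satisfying assignment has z1 = True.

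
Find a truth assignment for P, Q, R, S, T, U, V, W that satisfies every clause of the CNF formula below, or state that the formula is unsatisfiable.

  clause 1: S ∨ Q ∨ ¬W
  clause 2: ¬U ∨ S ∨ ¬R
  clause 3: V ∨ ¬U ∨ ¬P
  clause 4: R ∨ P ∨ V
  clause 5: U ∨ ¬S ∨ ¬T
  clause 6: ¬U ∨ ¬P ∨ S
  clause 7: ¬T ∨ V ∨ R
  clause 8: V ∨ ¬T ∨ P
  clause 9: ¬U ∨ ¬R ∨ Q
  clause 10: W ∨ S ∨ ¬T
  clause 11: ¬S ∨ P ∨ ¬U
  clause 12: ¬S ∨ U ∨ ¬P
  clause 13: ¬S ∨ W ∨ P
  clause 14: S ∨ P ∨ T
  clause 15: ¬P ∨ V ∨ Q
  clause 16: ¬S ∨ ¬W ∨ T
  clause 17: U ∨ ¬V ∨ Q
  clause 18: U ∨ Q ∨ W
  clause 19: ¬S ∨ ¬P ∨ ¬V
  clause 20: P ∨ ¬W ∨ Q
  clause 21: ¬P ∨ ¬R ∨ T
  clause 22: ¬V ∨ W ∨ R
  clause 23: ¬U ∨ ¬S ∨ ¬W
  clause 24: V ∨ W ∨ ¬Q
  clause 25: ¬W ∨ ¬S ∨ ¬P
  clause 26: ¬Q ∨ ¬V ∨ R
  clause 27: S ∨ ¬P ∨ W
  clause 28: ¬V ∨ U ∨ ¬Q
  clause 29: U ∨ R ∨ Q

Branch on S: set S = False.
Branch on Q: set Q = True.
Branch on U: set U = False.
The clause (¬V) is unit, so V = False.
The clause (W) is unit, so W = True.
Branch on R: set R = False.
The clause (P) is unit, so P = True.
The clause (¬T) is unit, so T = False.
Every clause now holds.

P=True; Q=True; R=False; S=False; T=False; U=False; V=False; W=True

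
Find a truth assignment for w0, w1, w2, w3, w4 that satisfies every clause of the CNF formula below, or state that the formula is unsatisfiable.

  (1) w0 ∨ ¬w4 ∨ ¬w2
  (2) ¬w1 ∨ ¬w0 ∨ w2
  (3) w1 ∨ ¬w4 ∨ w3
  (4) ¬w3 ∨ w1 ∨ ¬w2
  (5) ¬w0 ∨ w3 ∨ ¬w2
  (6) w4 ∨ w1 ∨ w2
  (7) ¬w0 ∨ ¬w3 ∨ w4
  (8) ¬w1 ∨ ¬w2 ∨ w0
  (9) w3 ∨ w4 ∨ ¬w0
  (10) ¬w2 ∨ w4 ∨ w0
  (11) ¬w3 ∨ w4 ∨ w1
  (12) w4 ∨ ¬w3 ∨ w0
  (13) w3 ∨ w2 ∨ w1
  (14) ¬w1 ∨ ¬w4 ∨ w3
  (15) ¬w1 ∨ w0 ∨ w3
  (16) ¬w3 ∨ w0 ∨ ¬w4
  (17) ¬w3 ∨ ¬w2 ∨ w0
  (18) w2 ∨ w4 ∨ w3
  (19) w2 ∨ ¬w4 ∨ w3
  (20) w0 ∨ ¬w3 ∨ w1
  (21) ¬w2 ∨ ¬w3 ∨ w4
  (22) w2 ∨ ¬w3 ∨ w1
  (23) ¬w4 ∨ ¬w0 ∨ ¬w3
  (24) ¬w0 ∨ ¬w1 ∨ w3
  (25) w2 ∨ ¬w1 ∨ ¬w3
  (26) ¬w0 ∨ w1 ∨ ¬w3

Case w0 = True:
Case w1 = False:
The clause (¬w3) is unit, so w3 = False.
The clause (¬w4) is unit, so w4 = False.
But (w4) is also a unit clause — contradiction.
Backtrack on w1: now try w1 = True.
The clause (w2) is unit, so w2 = True.
The clause (w3) is unit, so w3 = True.
The clause (w4) is unit, so w4 = True.
But (¬w4) is also a unit clause — contradiction.
Either choice for w1 ends in contradiction.
Backtrack on w0: now try w0 = False.
Case w4 = False:
The clause (¬w2) is unit, so w2 = False.
The clause (w1) is unit, so w1 = True.
The clause (¬w3) is unit, so w3 = False.
But (w3) is also a unit clause — contradiction.
Backtrack on w4: now try w4 = True.
The clause (¬w2) is unit, so w2 = False.
The clause (¬w3) is unit, so w3 = False.
But (w3) is also a unit clause — contradiction.
Either choice for w4 ends in contradiction.
Either choice for w0 ends in contradiction.

UNSATISFIABLE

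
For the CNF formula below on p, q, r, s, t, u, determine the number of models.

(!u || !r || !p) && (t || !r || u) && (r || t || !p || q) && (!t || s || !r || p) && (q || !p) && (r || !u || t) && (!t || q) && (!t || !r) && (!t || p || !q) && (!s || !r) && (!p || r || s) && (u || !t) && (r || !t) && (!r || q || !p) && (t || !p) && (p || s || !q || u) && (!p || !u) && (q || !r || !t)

5

There are 2^6 = 64 truth assignments over (p, q, r, s, t, u).
Split on s. With s = true, the clauses containing s are satisfied and !s drops from the rest; 2 of the 2^5 = 32 assignments to the other variables satisfy what remains.
With s = false, by the same count on the reduced clause set, 3 assignments work.
(One model: p=F, q=F, r=F, s=F, t=F, u=F.)
Total: 2 + 3 = 5.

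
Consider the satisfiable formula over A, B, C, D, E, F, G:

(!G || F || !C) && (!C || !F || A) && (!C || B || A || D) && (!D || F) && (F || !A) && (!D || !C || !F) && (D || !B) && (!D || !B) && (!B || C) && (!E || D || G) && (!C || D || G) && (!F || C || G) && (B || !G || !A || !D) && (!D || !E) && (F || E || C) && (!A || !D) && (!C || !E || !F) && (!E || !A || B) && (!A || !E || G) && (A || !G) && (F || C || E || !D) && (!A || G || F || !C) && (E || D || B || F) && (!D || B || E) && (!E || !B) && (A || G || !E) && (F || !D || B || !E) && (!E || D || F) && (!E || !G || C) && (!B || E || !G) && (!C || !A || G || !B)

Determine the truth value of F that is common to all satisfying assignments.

Suppose F = false.
The clause (!D) is unit, so D = false.
The clause (!A) is unit, so A = false.
The clause (!B) is unit, so B = false.
The clause (!C) is unit, so C = false.
The clause (E) is unit, so E = true.
But (!E) is also a unit clause — contradiction.
So every satisfying assignment has F = True.

True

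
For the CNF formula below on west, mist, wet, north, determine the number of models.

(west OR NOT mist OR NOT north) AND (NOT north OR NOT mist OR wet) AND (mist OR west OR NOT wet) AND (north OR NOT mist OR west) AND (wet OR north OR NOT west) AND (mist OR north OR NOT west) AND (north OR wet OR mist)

There are 2^4 = 16 truth assignments over (west, mist, wet, north).
Check each against the 7 clauses (columns in the order west, mist, wet, north):
  F F F F  ✗ fails (north OR wet OR mist)
  F F F T  ✓ satisfies all
  F F T F  ✗ fails (mist OR west OR NOT wet)
  F F T T  ✗ fails (mist OR west OR NOT wet)
  F T F F  ✗ fails (north OR NOT mist OR west)
  F T F T  ✗ fails (west OR NOT mist OR NOT north)
  F T T F  ✗ fails (north OR NOT mist OR west)
  F T T T  ✗ fails (west OR NOT mist OR NOT north)
  T F F F  ✗ fails (wet OR north OR NOT west)
  T F F T  ✓ satisfies all
  T F T F  ✗ fails (mist OR north OR NOT west)
  T F T T  ✓ satisfies all
  T T F F  ✗ fails (wet OR north OR NOT west)
  T T F T  ✗ fails (NOT north OR NOT mist OR wet)
  T T T F  ✓ satisfies all
  T T T T  ✓ satisfies all
5 of the 16 rows are models.

5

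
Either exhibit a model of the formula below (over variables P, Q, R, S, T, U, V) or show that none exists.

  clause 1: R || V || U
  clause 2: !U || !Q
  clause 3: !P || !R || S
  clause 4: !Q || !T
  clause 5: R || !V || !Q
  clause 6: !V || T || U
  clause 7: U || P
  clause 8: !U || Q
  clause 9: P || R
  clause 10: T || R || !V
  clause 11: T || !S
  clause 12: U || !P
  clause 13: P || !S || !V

Suppose U = false.
From the singleton clause (P), P = true.
But (!P) is also a unit clause — contradiction.
Backtrack on U: now try U = true.
From the singleton clause (!Q), Q = false.
But (Q) is also a unit clause — contradiction.
Neither U = true nor U = false works.

UNSATISFIABLE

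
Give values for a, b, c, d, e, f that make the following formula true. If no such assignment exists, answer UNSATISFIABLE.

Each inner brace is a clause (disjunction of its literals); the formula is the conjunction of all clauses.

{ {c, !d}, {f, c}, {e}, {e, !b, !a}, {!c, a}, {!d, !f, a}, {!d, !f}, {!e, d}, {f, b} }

a ↦ true; b ↦ true; c ↦ true; d ↦ true; e ↦ true; f ↦ false

(e) alone gives e = true.
(d) alone gives d = true.
(c) alone gives c = true.
(a) alone gives a = true.
(!f) alone gives f = false.
(b) alone gives b = true.
Every clause now holds.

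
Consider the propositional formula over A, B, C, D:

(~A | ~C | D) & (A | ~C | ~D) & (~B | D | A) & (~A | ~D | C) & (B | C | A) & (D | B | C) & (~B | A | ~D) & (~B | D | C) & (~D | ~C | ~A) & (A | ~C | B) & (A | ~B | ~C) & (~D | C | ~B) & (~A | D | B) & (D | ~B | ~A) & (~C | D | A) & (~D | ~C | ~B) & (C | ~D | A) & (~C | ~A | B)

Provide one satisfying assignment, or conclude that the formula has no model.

UNSATISFIABLE

Suppose A = 0.
Suppose C = 0.
From the singleton clause (B), B = 1.
From the singleton clause (D), D = 1.
That conflicts with the unit clause (~D).
Undo C and try C = 1.
From the singleton clause (~D), D = 0.
That conflicts with the unit clause (D).
Either choice for C ends in contradiction.
Undo A and try A = 1.
Suppose C = 0.
From the singleton clause (~D), D = 0.
From the singleton clause (B), B = 1.
That conflicts with the unit clause (~B).
Undo C and try C = 1.
From the singleton clause (D), D = 1.
That conflicts with the unit clause (~D).
Either choice for C ends in contradiction.
Either choice for A ends in contradiction.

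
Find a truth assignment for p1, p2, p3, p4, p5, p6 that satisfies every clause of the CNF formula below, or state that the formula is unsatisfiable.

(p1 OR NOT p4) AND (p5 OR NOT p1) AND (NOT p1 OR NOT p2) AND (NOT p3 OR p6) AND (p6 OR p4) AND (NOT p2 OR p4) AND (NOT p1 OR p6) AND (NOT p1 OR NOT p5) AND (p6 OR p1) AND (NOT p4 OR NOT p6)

Case p1 = false:
The clause (NOT p4) is unit, so p4 = false.
The clause (p6) is unit, so p6 = true.
The clause (NOT p2) is unit, so p2 = false.
All clauses hold; p3, p5 can take either value.

p1=false, p2=false, p3=false, p4=false, p5=true, p6=true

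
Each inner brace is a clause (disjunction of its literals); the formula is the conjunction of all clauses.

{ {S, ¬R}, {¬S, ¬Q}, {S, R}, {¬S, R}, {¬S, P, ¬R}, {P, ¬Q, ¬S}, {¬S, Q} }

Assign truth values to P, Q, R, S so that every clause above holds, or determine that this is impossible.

Try S = True.
(¬Q) alone gives Q = False.
Now (Q) is unsatisfied and unit — conflict.
So S must be the other value — set S = False.
(¬R) alone gives R = False.
Now (R) is unsatisfied and unit — conflict.
Neither S = True nor S = False works.

UNSATISFIABLE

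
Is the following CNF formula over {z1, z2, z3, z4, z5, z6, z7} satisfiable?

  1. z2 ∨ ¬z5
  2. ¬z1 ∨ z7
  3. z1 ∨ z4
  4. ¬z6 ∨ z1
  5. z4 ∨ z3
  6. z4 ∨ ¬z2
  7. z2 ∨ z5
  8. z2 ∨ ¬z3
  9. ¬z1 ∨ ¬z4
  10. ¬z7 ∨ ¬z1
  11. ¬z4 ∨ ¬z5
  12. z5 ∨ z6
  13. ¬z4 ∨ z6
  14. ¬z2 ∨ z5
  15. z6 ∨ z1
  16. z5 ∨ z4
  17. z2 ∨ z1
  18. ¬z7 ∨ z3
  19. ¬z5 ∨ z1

Suppose z2 = True.
The clause (z4) is unit, so z4 = True.
The clause (¬z1) is unit, so z1 = False.
The clause (¬z6) is unit, so z6 = False.
But (z6) is also a unit clause — contradiction.
Undo z2 and try z2 = False.
The clause (¬z5) is unit, so z5 = False.
But (z5) is also a unit clause — contradiction.
Both values of z2 lead to a conflict.
No assignment satisfies every clause.

Unsatisfiable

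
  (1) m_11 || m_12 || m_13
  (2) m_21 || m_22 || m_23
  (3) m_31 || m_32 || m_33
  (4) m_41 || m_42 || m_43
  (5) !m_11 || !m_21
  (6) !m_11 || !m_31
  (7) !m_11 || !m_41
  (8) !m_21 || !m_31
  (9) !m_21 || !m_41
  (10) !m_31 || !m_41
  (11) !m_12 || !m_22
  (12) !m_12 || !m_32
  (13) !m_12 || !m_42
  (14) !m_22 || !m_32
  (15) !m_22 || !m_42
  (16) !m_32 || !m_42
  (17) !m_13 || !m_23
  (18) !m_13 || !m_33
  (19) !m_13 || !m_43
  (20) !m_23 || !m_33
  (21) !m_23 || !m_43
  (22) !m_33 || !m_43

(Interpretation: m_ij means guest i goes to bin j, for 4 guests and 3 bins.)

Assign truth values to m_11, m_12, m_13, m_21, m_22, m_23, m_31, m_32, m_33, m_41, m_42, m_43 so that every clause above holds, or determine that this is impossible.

UNSATISFIABLE

Try m_11 = false.
Try m_12 = true.
(!m_22) alone gives m_22 = false.
(!m_32) alone gives m_32 = false.
(!m_42) alone gives m_42 = false.
Try m_21 = true.
(!m_31) alone gives m_31 = false.
(m_33) alone gives m_33 = true.
(!m_41) alone gives m_41 = false.
(m_43) alone gives m_43 = true.
That conflicts with the unit clause (!m_43).
So m_21 must be the other value — set m_21 = false.
(m_23) alone gives m_23 = true.
(!m_13) alone gives m_13 = false.
(!m_33) alone gives m_33 = false.
(m_31) alone gives m_31 = true.
(!m_41) alone gives m_41 = false.
(m_43) alone gives m_43 = true.
That conflicts with the unit clause (!m_43).
Both values of m_21 lead to a conflict.
So m_12 must be the other value — set m_12 = false.
(m_13) alone gives m_13 = true.
(!m_23) alone gives m_23 = false.
(!m_33) alone gives m_33 = false.
(!m_43) alone gives m_43 = false.
Try m_21 = true.
(!m_31) alone gives m_31 = false.
(m_32) alone gives m_32 = true.
(!m_41) alone gives m_41 = false.
(m_42) alone gives m_42 = true.
That conflicts with the unit clause (!m_42).
So m_21 must be the other value — set m_21 = false.
(m_22) alone gives m_22 = true.
(!m_32) alone gives m_32 = false.
(m_31) alone gives m_31 = true.
(!m_41) alone gives m_41 = false.
(m_42) alone gives m_42 = true.
That conflicts with the unit clause (!m_42).
Both values of m_21 lead to a conflict.
Both values of m_12 lead to a conflict.
So m_11 must be the other value — set m_11 = true.
(!m_21) alone gives m_21 = false.
(!m_31) alone gives m_31 = false.
(!m_41) alone gives m_41 = false.
Try m_22 = true.
(!m_12) alone gives m_12 = false.
(!m_32) alone gives m_32 = false.
(m_33) alone gives m_33 = true.
(!m_42) alone gives m_42 = false.
(m_43) alone gives m_43 = true.
That conflicts with the unit clause (!m_43).
So m_22 must be the other value — set m_22 = false.
(m_23) alone gives m_23 = true.
(!m_13) alone gives m_13 = false.
(!m_33) alone gives m_33 = false.
(m_32) alone gives m_32 = true.
(!m_12) alone gives m_12 = false.
(!m_42) alone gives m_42 = false.
(m_43) alone gives m_43 = true.
That conflicts with the unit clause (!m_43).
Both values of m_22 lead to a conflict.
Both values of m_11 lead to a conflict.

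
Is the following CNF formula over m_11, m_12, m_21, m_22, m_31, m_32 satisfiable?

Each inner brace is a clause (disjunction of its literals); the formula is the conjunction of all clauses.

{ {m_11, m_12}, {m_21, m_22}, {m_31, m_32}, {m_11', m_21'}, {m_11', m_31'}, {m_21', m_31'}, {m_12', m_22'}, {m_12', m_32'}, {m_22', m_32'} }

Branch on m_11: set m_11 = 1.
The clause (m_21') is unit, so m_21 = 0.
The clause (m_22) is unit, so m_22 = 1.
The clause (m_31') is unit, so m_31 = 0.
The clause (m_32) is unit, so m_32 = 1.
Now (m_32') is unsatisfied and unit — conflict.
Undo m_11 and try m_11 = 0.
The clause (m_12) is unit, so m_12 = 1.
The clause (m_22') is unit, so m_22 = 0.
The clause (m_21) is unit, so m_21 = 1.
The clause (m_31') is unit, so m_31 = 0.
The clause (m_32) is unit, so m_32 = 1.
Now (m_32') is unsatisfied and unit — conflict.
Neither m_11 = 1 nor m_11 = 0 works.
No assignment satisfies every clause.

Unsatisfiable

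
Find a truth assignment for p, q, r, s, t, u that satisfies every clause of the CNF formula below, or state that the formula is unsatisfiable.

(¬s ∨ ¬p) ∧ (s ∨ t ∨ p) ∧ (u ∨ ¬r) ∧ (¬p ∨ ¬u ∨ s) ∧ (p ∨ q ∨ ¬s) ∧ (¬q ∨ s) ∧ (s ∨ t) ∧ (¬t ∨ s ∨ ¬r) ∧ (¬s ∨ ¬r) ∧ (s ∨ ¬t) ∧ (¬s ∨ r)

UNSATISFIABLE

Case s = False:
From the singleton clause (¬q), q = False.
From the singleton clause (t), t = True.
But (¬t) is also a unit clause — contradiction.
So s must be the other value — set s = True.
From the singleton clause (¬p), p = False.
From the singleton clause (q), q = True.
From the singleton clause (¬r), r = False.
But (r) is also a unit clause — contradiction.
Neither s = True nor s = False works.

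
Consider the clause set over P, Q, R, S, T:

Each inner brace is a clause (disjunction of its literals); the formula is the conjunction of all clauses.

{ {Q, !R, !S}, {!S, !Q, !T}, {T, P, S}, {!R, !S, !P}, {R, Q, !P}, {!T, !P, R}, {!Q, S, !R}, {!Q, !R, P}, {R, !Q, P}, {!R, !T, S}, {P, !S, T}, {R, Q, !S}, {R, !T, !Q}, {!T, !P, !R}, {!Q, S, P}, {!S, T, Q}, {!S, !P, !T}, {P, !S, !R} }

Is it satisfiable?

Branch on Q: set Q = false.
Branch on R: set R = false.
The clause (!P) is unit, so P = false.
The clause (!S) is unit, so S = false.
The clause (T) is unit, so T = true.
All clauses are satisfied.
A satisfying assignment: P=false,  Q=false,  R=false,  S=false,  T=true.

Yes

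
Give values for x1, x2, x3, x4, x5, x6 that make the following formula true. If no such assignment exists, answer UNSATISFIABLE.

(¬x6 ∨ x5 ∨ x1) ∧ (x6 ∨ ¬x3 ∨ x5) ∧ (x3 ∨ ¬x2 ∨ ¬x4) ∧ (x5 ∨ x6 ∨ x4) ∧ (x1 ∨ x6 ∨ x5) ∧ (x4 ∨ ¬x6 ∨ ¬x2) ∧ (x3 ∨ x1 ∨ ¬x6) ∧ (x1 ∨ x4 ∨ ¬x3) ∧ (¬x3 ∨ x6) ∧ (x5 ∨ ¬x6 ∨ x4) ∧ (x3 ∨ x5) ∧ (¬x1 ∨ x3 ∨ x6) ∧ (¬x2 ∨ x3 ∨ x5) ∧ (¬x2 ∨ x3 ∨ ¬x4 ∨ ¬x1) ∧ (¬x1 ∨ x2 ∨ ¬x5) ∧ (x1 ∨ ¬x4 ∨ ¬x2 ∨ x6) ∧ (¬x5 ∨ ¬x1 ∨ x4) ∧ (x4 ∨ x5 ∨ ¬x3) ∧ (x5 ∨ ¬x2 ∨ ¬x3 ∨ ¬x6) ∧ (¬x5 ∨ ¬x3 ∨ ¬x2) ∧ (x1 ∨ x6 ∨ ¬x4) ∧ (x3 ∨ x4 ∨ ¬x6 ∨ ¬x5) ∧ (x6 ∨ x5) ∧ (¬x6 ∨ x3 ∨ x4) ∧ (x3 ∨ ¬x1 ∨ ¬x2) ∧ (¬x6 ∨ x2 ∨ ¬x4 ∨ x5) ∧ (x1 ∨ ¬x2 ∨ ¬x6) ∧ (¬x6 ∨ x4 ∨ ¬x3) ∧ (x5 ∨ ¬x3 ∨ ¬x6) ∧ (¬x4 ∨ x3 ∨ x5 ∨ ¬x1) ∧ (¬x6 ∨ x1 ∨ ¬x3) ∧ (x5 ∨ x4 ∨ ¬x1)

x1=False; x2=True; x3=False; x4=False; x5=True; x6=False

Try x3 = False.
Unit clause (x5) forces x5 = True.
Try x2 = True.
Unit clause (¬x4) forces x4 = False.
Unit clause (¬x6) forces x6 = False.
Unit clause (¬x1) forces x1 = False.
Every clause now holds.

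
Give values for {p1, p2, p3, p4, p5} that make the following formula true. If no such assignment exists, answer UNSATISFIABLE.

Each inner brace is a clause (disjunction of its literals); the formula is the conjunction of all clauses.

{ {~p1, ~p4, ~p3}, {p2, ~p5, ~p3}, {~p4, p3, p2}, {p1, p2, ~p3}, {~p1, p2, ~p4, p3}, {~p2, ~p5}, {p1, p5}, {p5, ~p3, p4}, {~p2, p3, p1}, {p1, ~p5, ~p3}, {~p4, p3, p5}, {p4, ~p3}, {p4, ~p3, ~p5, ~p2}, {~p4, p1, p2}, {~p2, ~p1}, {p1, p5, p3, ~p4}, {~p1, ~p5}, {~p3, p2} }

p1=0,  p2=0,  p3=0,  p4=0,  p5=1

Try p2 = 0.
From the singleton clause (~p3), p3 = 0.
From the singleton clause (~p4), p4 = 0.
Try p1 = 0.
From the singleton clause (p5), p5 = 1.
Every clause now holds.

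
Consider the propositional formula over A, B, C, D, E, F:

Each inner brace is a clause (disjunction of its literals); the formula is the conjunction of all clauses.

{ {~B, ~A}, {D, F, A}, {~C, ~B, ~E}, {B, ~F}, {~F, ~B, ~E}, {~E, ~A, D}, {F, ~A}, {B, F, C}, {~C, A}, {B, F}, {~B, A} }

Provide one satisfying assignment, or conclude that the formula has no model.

Case B = 0:
From the singleton clause (~F), F = 0.
Now (F) is unsatisfied and unit — conflict.
Undo B and try B = 1.
From the singleton clause (~A), A = 0.
Now (A) is unsatisfied and unit — conflict.
Both values of B lead to a conflict.

UNSATISFIABLE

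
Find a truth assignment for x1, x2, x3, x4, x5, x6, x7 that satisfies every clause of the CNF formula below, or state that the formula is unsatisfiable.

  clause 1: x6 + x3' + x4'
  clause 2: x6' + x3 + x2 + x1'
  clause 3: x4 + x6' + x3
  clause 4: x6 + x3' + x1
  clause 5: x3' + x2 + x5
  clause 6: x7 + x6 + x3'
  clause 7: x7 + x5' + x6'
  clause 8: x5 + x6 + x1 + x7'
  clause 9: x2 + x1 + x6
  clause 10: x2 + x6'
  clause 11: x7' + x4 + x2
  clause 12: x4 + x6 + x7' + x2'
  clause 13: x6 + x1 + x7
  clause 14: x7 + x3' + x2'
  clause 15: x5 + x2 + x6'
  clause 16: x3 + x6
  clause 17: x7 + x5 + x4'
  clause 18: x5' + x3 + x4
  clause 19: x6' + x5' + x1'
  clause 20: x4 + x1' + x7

Try x2 = 1.
Try x7 = 1.
Try x4 = 1.
Try x6 = 1.
Try x5 = 1.
From the singleton clause (x1'), x1 = 0.
No clause remains; x3 is free.

x1: 0, x2: 1, x3: 0, x4: 1, x5: 1, x6: 1, x7: 1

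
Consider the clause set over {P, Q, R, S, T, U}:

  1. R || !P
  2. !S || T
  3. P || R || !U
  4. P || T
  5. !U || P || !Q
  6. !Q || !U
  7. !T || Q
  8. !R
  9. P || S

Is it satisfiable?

Unit clause (!R) forces R = false.
Unit clause (!P) forces P = false.
Unit clause (!U) forces U = false.
Unit clause (T) forces T = true.
Unit clause (Q) forces Q = true.
Unit clause (S) forces S = true.
This assignment satisfies each clause.
A satisfying assignment: P ↦ false,  Q ↦ true,  R ↦ false,  S ↦ true,  T ↦ true,  U ↦ false.

Satisfiable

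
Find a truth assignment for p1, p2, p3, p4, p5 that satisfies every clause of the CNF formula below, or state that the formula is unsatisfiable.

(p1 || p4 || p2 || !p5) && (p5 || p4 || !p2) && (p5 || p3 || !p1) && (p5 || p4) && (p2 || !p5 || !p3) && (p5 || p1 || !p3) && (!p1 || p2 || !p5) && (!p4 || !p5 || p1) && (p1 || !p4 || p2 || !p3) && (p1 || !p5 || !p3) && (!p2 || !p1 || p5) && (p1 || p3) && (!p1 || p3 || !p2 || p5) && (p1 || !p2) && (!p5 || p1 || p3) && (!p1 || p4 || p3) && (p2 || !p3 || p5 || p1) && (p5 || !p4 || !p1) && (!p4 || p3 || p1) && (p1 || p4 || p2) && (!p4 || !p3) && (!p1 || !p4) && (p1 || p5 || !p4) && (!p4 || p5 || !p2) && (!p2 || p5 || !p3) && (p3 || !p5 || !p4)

Branch on p5: set p5 = true.
Branch on p2: set p2 = true.
(p1) alone gives p1 = true.
(!p4) alone gives p4 = false.
(p3) alone gives p3 = true.
Every clause now holds.

p1: true; p2: true; p3: true; p4: false; p5: true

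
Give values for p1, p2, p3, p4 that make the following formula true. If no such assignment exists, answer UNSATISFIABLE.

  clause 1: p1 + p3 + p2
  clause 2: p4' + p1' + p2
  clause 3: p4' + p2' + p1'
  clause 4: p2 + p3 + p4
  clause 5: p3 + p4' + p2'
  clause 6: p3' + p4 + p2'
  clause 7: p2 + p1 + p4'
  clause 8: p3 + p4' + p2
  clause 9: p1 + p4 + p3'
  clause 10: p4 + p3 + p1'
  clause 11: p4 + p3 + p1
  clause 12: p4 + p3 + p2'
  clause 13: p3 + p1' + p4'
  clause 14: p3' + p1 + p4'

p1=1,  p2=0,  p3=1,  p4=0

Try p1 = 1.
Try p4 = 0.
(p3) alone gives p3 = 1.
(p2') alone gives p2 = 0.
All clauses are satisfied.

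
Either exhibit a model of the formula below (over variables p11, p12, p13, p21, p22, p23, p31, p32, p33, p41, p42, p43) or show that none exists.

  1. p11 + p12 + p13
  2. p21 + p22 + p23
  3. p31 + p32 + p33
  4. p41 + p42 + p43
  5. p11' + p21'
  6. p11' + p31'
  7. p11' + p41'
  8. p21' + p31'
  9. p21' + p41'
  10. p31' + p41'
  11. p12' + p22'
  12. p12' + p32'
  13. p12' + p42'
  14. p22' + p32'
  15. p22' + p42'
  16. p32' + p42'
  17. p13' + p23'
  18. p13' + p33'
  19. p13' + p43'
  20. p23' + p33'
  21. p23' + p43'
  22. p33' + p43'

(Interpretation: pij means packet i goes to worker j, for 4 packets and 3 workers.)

UNSATISFIABLE

Case p11 = 0:
Case p12 = 1:
From the singleton clause (p22'), p22 = 0.
From the singleton clause (p32'), p32 = 0.
From the singleton clause (p42'), p42 = 0.
Case p21 = 1:
From the singleton clause (p31'), p31 = 0.
From the singleton clause (p33), p33 = 1.
From the singleton clause (p41'), p41 = 0.
From the singleton clause (p43), p43 = 1.
That conflicts with the unit clause (p43').
Backtrack on p21: now try p21 = 0.
From the singleton clause (p23), p23 = 1.
From the singleton clause (p13'), p13 = 0.
From the singleton clause (p33'), p33 = 0.
From the singleton clause (p31), p31 = 1.
From the singleton clause (p41'), p41 = 0.
From the singleton clause (p43), p43 = 1.
That conflicts with the unit clause (p43').
Both values of p21 lead to a conflict.
Backtrack on p12: now try p12 = 0.
From the singleton clause (p13), p13 = 1.
From the singleton clause (p23'), p23 = 0.
From the singleton clause (p33'), p33 = 0.
From the singleton clause (p43'), p43 = 0.
Case p21 = 1:
From the singleton clause (p31'), p31 = 0.
From the singleton clause (p32), p32 = 1.
From the singleton clause (p41'), p41 = 0.
From the singleton clause (p42), p42 = 1.
That conflicts with the unit clause (p42').
Backtrack on p21: now try p21 = 0.
From the singleton clause (p22), p22 = 1.
From the singleton clause (p32'), p32 = 0.
From the singleton clause (p31), p31 = 1.
From the singleton clause (p41'), p41 = 0.
From the singleton clause (p42), p42 = 1.
That conflicts with the unit clause (p42').
Both values of p21 lead to a conflict.
Both values of p12 lead to a conflict.
Backtrack on p11: now try p11 = 1.
From the singleton clause (p21'), p21 = 0.
From the singleton clause (p31'), p31 = 0.
From the singleton clause (p41'), p41 = 0.
Case p22 = 1:
From the singleton clause (p12'), p12 = 0.
From the singleton clause (p32'), p32 = 0.
From the singleton clause (p33), p33 = 1.
From the singleton clause (p42'), p42 = 0.
From the singleton clause (p43), p43 = 1.
That conflicts with the unit clause (p43').
Backtrack on p22: now try p22 = 0.
From the singleton clause (p23), p23 = 1.
From the singleton clause (p13'), p13 = 0.
From the singleton clause (p33'), p33 = 0.
From the singleton clause (p32), p32 = 1.
From the singleton clause (p12'), p12 = 0.
From the singleton clause (p42'), p42 = 0.
From the singleton clause (p43), p43 = 1.
That conflicts with the unit clause (p43').
Both values of p22 lead to a conflict.
Both values of p11 lead to a conflict.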